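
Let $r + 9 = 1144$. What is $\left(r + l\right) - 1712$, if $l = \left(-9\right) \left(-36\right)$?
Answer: $-253$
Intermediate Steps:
$l = 324$
$r = 1135$ ($r = -9 + 1144 = 1135$)
$\left(r + l\right) - 1712 = \left(1135 + 324\right) - 1712 = 1459 - 1712 = -253$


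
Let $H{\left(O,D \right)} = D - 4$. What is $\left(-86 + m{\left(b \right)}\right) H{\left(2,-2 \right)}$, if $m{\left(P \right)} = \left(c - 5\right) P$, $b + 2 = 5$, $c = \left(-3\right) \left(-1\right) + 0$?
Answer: $552$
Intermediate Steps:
$c = 3$ ($c = 3 + 0 = 3$)
$b = 3$ ($b = -2 + 5 = 3$)
$m{\left(P \right)} = - 2 P$ ($m{\left(P \right)} = \left(3 - 5\right) P = - 2 P$)
$H{\left(O,D \right)} = -4 + D$
$\left(-86 + m{\left(b \right)}\right) H{\left(2,-2 \right)} = \left(-86 - 6\right) \left(-4 - 2\right) = \left(-86 - 6\right) \left(-6\right) = \left(-92\right) \left(-6\right) = 552$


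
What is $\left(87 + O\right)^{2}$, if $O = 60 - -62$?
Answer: $43681$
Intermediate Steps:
$O = 122$ ($O = 60 + 62 = 122$)
$\left(87 + O\right)^{2} = \left(87 + 122\right)^{2} = 209^{2} = 43681$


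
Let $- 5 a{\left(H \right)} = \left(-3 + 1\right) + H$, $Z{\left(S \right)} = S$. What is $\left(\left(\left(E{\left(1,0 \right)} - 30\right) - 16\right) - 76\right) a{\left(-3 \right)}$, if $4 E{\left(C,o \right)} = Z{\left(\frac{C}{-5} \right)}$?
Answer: $- \frac{2441}{20} \approx -122.05$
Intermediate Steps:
$E{\left(C,o \right)} = - \frac{C}{20}$ ($E{\left(C,o \right)} = \frac{C \frac{1}{-5}}{4} = \frac{C \left(- \frac{1}{5}\right)}{4} = \frac{\left(- \frac{1}{5}\right) C}{4} = - \frac{C}{20}$)
$a{\left(H \right)} = \frac{2}{5} - \frac{H}{5}$ ($a{\left(H \right)} = - \frac{\left(-3 + 1\right) + H}{5} = - \frac{-2 + H}{5} = \frac{2}{5} - \frac{H}{5}$)
$\left(\left(\left(E{\left(1,0 \right)} - 30\right) - 16\right) - 76\right) a{\left(-3 \right)} = \left(\left(\left(\left(- \frac{1}{20}\right) 1 - 30\right) - 16\right) - 76\right) \left(\frac{2}{5} - - \frac{3}{5}\right) = \left(\left(\left(- \frac{1}{20} - 30\right) - 16\right) - 76\right) \left(\frac{2}{5} + \frac{3}{5}\right) = \left(\left(- \frac{601}{20} - 16\right) - 76\right) 1 = \left(- \frac{921}{20} - 76\right) 1 = \left(- \frac{2441}{20}\right) 1 = - \frac{2441}{20}$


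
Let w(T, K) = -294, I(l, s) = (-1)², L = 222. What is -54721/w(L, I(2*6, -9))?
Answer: 54721/294 ≈ 186.13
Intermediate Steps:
I(l, s) = 1
-54721/w(L, I(2*6, -9)) = -54721/(-294) = -54721*(-1/294) = 54721/294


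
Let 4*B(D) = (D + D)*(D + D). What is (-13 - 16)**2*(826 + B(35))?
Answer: 1724891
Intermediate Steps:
B(D) = D**2 (B(D) = ((D + D)*(D + D))/4 = ((2*D)*(2*D))/4 = (4*D**2)/4 = D**2)
(-13 - 16)**2*(826 + B(35)) = (-13 - 16)**2*(826 + 35**2) = (-29)**2*(826 + 1225) = 841*2051 = 1724891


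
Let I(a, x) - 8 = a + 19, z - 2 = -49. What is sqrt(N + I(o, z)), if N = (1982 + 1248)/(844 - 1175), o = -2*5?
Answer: sqrt(793407)/331 ≈ 2.6910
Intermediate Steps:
z = -47 (z = 2 - 49 = -47)
o = -10
I(a, x) = 27 + a (I(a, x) = 8 + (a + 19) = 8 + (19 + a) = 27 + a)
N = -3230/331 (N = 3230/(-331) = 3230*(-1/331) = -3230/331 ≈ -9.7583)
sqrt(N + I(o, z)) = sqrt(-3230/331 + (27 - 10)) = sqrt(-3230/331 + 17) = sqrt(2397/331) = sqrt(793407)/331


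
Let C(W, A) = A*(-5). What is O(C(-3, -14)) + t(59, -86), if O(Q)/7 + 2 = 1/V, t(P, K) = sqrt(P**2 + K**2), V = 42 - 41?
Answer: -7 + sqrt(10877) ≈ 97.293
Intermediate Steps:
V = 1
C(W, A) = -5*A
t(P, K) = sqrt(K**2 + P**2)
O(Q) = -7 (O(Q) = -14 + 7/1 = -14 + 7*1 = -14 + 7 = -7)
O(C(-3, -14)) + t(59, -86) = -7 + sqrt((-86)**2 + 59**2) = -7 + sqrt(7396 + 3481) = -7 + sqrt(10877)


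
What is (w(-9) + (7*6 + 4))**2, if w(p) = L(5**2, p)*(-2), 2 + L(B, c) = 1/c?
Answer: 204304/81 ≈ 2522.3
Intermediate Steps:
L(B, c) = -2 + 1/c
w(p) = 4 - 2/p (w(p) = (-2 + 1/p)*(-2) = 4 - 2/p)
(w(-9) + (7*6 + 4))**2 = ((4 - 2/(-9)) + (7*6 + 4))**2 = ((4 - 2*(-1/9)) + (42 + 4))**2 = ((4 + 2/9) + 46)**2 = (38/9 + 46)**2 = (452/9)**2 = 204304/81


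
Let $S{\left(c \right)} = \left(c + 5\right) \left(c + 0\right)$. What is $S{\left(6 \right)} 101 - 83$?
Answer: $6583$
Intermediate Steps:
$S{\left(c \right)} = c \left(5 + c\right)$ ($S{\left(c \right)} = \left(5 + c\right) c = c \left(5 + c\right)$)
$S{\left(6 \right)} 101 - 83 = 6 \left(5 + 6\right) 101 - 83 = 6 \cdot 11 \cdot 101 - 83 = 66 \cdot 101 - 83 = 6666 - 83 = 6583$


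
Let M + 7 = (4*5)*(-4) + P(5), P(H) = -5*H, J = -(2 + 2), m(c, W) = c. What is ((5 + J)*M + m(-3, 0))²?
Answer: 13225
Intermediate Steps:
J = -4 (J = -1*4 = -4)
M = -112 (M = -7 + ((4*5)*(-4) - 5*5) = -7 + (20*(-4) - 25) = -7 + (-80 - 25) = -7 - 105 = -112)
((5 + J)*M + m(-3, 0))² = ((5 - 4)*(-112) - 3)² = (1*(-112) - 3)² = (-112 - 3)² = (-115)² = 13225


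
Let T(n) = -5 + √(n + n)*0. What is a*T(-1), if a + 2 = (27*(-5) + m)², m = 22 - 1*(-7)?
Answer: -56170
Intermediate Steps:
m = 29 (m = 22 + 7 = 29)
T(n) = -5 (T(n) = -5 + √(2*n)*0 = -5 + (√2*√n)*0 = -5 + 0 = -5)
a = 11234 (a = -2 + (27*(-5) + 29)² = -2 + (-135 + 29)² = -2 + (-106)² = -2 + 11236 = 11234)
a*T(-1) = 11234*(-5) = -56170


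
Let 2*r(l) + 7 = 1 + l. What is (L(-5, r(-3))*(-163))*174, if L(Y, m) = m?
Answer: 127629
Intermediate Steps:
r(l) = -3 + l/2 (r(l) = -7/2 + (1 + l)/2 = -7/2 + (½ + l/2) = -3 + l/2)
(L(-5, r(-3))*(-163))*174 = ((-3 + (½)*(-3))*(-163))*174 = ((-3 - 3/2)*(-163))*174 = -9/2*(-163)*174 = (1467/2)*174 = 127629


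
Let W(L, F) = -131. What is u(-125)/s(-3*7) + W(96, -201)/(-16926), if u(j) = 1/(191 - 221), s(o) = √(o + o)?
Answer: 131/16926 + I*√42/1260 ≈ 0.0077396 + 0.0051434*I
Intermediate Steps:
s(o) = √2*√o (s(o) = √(2*o) = √2*√o)
u(j) = -1/30 (u(j) = 1/(-30) = -1/30)
u(-125)/s(-3*7) + W(96, -201)/(-16926) = -(-I*√42/42)/30 - 131/(-16926) = -(-I*√42/42)/30 - 131*(-1/16926) = -(-I*√42/42)/30 + 131/16926 = -(-1)*I*√42/1260 + 131/16926 = I*√42/1260 + 131/16926 = 131/16926 + I*√42/1260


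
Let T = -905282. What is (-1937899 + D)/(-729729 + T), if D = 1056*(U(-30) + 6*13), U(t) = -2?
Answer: 1857643/1635011 ≈ 1.1362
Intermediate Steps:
D = 80256 (D = 1056*(-2 + 6*13) = 1056*(-2 + 78) = 1056*76 = 80256)
(-1937899 + D)/(-729729 + T) = (-1937899 + 80256)/(-729729 - 905282) = -1857643/(-1635011) = -1857643*(-1/1635011) = 1857643/1635011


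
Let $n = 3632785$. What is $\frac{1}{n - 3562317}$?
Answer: $\frac{1}{70468} \approx 1.4191 \cdot 10^{-5}$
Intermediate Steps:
$\frac{1}{n - 3562317} = \frac{1}{3632785 - 3562317} = \frac{1}{70468}$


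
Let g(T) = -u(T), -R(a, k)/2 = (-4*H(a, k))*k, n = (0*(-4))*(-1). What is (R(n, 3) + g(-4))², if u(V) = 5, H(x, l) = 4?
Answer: 8281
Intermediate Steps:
n = 0 (n = 0*(-1) = 0)
R(a, k) = 32*k (R(a, k) = -2*(-4*4)*k = -(-32)*k = 32*k)
g(T) = -5 (g(T) = -1*5 = -5)
(R(n, 3) + g(-4))² = (32*3 - 5)² = (96 - 5)² = 91² = 8281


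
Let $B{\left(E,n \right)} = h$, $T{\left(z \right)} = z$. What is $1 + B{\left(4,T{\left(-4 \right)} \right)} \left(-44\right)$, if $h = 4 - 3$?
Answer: $-43$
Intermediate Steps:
$h = 1$ ($h = 4 - 3 = 1$)
$B{\left(E,n \right)} = 1$
$1 + B{\left(4,T{\left(-4 \right)} \right)} \left(-44\right) = 1 + 1 \left(-44\right) = 1 - 44 = -43$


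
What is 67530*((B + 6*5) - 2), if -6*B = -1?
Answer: 1902095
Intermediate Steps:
B = ⅙ (B = -⅙*(-1) = ⅙ ≈ 0.16667)
67530*((B + 6*5) - 2) = 67530*((⅙ + 6*5) - 2) = 67530*((⅙ + 30) - 2) = 67530*(181/6 - 2) = 67530*(169/6) = 1902095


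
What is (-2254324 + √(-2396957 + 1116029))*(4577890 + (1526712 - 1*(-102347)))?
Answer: -13992474097476 + 24827796*I*√80058 ≈ -1.3992e+13 + 7.0249e+9*I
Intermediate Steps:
(-2254324 + √(-2396957 + 1116029))*(4577890 + (1526712 - 1*(-102347))) = (-2254324 + √(-1280928))*(4577890 + (1526712 + 102347)) = (-2254324 + 4*I*√80058)*(4577890 + 1629059) = (-2254324 + 4*I*√80058)*6206949 = -13992474097476 + 24827796*I*√80058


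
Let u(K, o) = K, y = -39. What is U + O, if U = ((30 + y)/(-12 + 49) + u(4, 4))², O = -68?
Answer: -73771/1369 ≈ -53.887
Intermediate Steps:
U = 19321/1369 (U = ((30 - 39)/(-12 + 49) + 4)² = (-9/37 + 4)² = (139/37)² = 19321/1369 ≈ 14.113)
U + O = 19321/1369 - 68 = -73771/1369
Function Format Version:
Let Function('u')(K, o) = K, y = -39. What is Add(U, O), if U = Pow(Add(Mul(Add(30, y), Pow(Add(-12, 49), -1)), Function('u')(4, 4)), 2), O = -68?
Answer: Rational(-73771, 1369) ≈ -53.887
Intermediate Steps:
U = Rational(19321, 1369) (U = Pow(Add(Mul(Add(30, -39), Pow(Add(-12, 49), -1)), 4), 2) = Pow(Add(Mul(-9, Pow(37, -1)), 4), 2) = Pow(Add(Mul(-9, Rational(1, 37)), 4), 2) = Pow(Add(Rational(-9, 37), 4), 2) = Pow(Rational(139, 37), 2) = Rational(19321, 1369) ≈ 14.113)
Add(U, O) = Add(Rational(19321, 1369), -68) = Rational(-73771, 1369)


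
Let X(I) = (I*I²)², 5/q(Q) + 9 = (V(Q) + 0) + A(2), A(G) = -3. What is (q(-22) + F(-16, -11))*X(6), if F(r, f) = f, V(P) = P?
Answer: -8841312/17 ≈ -5.2008e+5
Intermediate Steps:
q(Q) = 5/(-12 + Q) (q(Q) = 5/(-9 + ((Q + 0) - 3)) = 5/(-9 + (Q - 3)) = 5/(-9 + (-3 + Q)) = 5/(-12 + Q))
X(I) = I⁶ (X(I) = (I³)² = I⁶)
(q(-22) + F(-16, -11))*X(6) = (5/(-12 - 22) - 11)*6⁶ = (5/(-34) - 11)*46656 = (5*(-1/34) - 11)*46656 = (-5/34 - 11)*46656 = -379/34*46656 = -8841312/17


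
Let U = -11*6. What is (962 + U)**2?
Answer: 802816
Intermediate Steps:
U = -66
(962 + U)**2 = (962 - 66)**2 = 896**2 = 802816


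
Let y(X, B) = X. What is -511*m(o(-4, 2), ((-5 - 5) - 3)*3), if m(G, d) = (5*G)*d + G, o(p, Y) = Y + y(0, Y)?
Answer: 198268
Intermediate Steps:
o(p, Y) = Y (o(p, Y) = Y + 0 = Y)
m(G, d) = G + 5*G*d (m(G, d) = 5*G*d + G = G + 5*G*d)
-511*m(o(-4, 2), ((-5 - 5) - 3)*3) = -1022*(1 + 5*(((-5 - 5) - 3)*3)) = -1022*(1 + 5*((-10 - 3)*3)) = -1022*(1 + 5*(-13*3)) = -1022*(1 + 5*(-39)) = -1022*(1 - 195) = -1022*(-194) = -511*(-388) = 198268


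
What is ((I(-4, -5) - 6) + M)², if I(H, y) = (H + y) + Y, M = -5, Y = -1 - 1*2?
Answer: 529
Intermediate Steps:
Y = -3 (Y = -1 - 2 = -3)
I(H, y) = -3 + H + y (I(H, y) = (H + y) - 3 = -3 + H + y)
((I(-4, -5) - 6) + M)² = (((-3 - 4 - 5) - 6) - 5)² = ((-12 - 6) - 5)² = (-18 - 5)² = (-23)² = 529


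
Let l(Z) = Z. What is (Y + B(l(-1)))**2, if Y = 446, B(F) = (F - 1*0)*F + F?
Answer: 198916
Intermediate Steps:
B(F) = F + F**2 (B(F) = (F + 0)*F + F = F*F + F = F**2 + F = F + F**2)
(Y + B(l(-1)))**2 = (446 - (1 - 1))**2 = (446 - 1*0)**2 = (446 + 0)**2 = 446**2 = 198916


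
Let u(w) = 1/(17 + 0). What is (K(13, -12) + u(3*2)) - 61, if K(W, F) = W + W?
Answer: -594/17 ≈ -34.941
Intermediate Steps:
K(W, F) = 2*W
u(w) = 1/17
(K(13, -12) + u(3*2)) - 61 = (2*13 + 1/17) - 61 = (26 + 1/17) - 61 = 443/17 - 61 = -594/17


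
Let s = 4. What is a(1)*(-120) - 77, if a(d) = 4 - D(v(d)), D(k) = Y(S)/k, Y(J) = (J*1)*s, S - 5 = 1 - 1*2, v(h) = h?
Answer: 1363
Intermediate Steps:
S = 4 (S = 5 + (1 - 1*2) = 5 + (1 - 2) = 5 - 1 = 4)
Y(J) = 4*J (Y(J) = (J*1)*4 = J*4 = 4*J)
D(k) = 16/k (D(k) = (4*4)/k = 16/k)
a(d) = 4 - 16/d
a(1)*(-120) - 77 = (4 - 16/1)*(-120) - 77 = (4 - 16*1)*(-120) - 77 = (4 - 16)*(-120) - 77 = -12*(-120) - 77 = 1440 - 77 = 1363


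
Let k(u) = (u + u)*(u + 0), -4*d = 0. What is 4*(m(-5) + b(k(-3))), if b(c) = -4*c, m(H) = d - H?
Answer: -268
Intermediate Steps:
d = 0 (d = -1/4*0 = 0)
m(H) = -H (m(H) = 0 - H = -H)
k(u) = 2*u**2 (k(u) = (2*u)*u = 2*u**2)
4*(m(-5) + b(k(-3))) = 4*(-1*(-5) - 8*(-3)**2) = 4*(5 - 8*9) = 4*(5 - 4*18) = 4*(5 - 72) = 4*(-67) = -268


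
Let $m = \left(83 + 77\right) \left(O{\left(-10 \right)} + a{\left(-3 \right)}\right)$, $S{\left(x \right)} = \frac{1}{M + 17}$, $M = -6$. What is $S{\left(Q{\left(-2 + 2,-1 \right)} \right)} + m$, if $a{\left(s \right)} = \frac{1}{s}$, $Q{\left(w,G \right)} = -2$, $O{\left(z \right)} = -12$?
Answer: $- \frac{65117}{33} \approx -1973.2$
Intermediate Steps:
$S{\left(x \right)} = \frac{1}{11}$ ($S{\left(x \right)} = \frac{1}{-6 + 17} = \frac{1}{11}$)
$m = - \frac{5920}{3}$ ($m = \left(83 + 77\right) \left(-12 + \frac{1}{-3}\right) = 160 \left(-12 - \frac{1}{3}\right) = 160 \left(- \frac{37}{3}\right) = - \frac{5920}{3} \approx -1973.3$)
$S{\left(Q{\left(-2 + 2,-1 \right)} \right)} + m = \frac{1}{11} - \frac{5920}{3} = - \frac{65117}{33}$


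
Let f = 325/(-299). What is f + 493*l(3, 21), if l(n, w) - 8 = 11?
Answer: 215416/23 ≈ 9365.9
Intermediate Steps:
l(n, w) = 19 (l(n, w) = 8 + 11 = 19)
f = -25/23 (f = 325*(-1/299) = -25/23 ≈ -1.0870)
f + 493*l(3, 21) = -25/23 + 493*19 = -25/23 + 9367 = 215416/23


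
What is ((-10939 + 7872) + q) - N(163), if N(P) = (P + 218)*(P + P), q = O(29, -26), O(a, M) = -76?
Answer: -127349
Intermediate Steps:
q = -76
N(P) = 2*P*(218 + P) (N(P) = (218 + P)*(2*P) = 2*P*(218 + P))
((-10939 + 7872) + q) - N(163) = ((-10939 + 7872) - 76) - 2*163*(218 + 163) = (-3067 - 76) - 2*163*381 = -3143 - 1*124206 = -3143 - 124206 = -127349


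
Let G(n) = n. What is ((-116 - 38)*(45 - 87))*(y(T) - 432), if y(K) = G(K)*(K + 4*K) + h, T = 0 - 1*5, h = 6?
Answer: -1946868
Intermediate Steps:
T = -5 (T = 0 - 5 = -5)
y(K) = 6 + 5*K² (y(K) = K*(K + 4*K) + 6 = K*(5*K) + 6 = 5*K² + 6 = 6 + 5*K²)
((-116 - 38)*(45 - 87))*(y(T) - 432) = ((-116 - 38)*(45 - 87))*((6 + 5*(-5)²) - 432) = (-154*(-42))*((6 + 5*25) - 432) = 6468*((6 + 125) - 432) = 6468*(131 - 432) = 6468*(-301) = -1946868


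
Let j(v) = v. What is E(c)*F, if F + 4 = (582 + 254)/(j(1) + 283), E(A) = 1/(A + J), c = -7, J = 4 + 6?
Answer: -25/71 ≈ -0.35211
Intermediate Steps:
J = 10
E(A) = 1/(10 + A) (E(A) = 1/(A + 10) = 1/(10 + A))
F = -75/71 (F = -4 + (582 + 254)/(1 + 283) = -4 + 836/284 = -4 + 836*(1/284) = -4 + 209/71 = -75/71 ≈ -1.0563)
E(c)*F = -75/71/(10 - 7) = -75/71/3 = (⅓)*(-75/71) = -25/71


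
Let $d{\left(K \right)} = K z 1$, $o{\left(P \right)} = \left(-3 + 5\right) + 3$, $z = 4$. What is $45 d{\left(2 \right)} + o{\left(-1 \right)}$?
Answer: $365$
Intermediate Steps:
$o{\left(P \right)} = 5$ ($o{\left(P \right)} = 2 + 3 = 5$)
$d{\left(K \right)} = 4 K$ ($d{\left(K \right)} = K 4 \cdot 1 = 4 K 1 = 4 K$)
$45 d{\left(2 \right)} + o{\left(-1 \right)} = 45 \cdot 4 \cdot 2 + 5 = 45 \cdot 8 + 5 = 360 + 5 = 365$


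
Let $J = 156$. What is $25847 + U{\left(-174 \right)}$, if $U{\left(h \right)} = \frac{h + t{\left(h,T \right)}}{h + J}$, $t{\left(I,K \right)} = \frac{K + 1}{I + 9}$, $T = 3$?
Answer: $\frac{38397152}{1485} \approx 25857.0$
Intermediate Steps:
$t{\left(I,K \right)} = \frac{1 + K}{9 + I}$
$U{\left(h \right)} = \frac{h + \frac{4}{9 + h}}{156 + h}$ ($U{\left(h \right)} = \frac{h + \frac{1 + 3}{9 + h}}{h + 156} = \frac{h + \frac{1}{9 + h} 4}{156 + h} = \frac{h + \frac{4}{9 + h}}{156 + h}$)
$25847 + U{\left(-174 \right)} = 25847 + \frac{4 - 174 \left(9 - 174\right)}{\left(9 - 174\right) \left(156 - 174\right)} = 25847 + \frac{4 - -28710}{\left(-165\right) \left(-18\right)} = 25847 - - \frac{4 + 28710}{2970} = 25847 - \left(- \frac{1}{2970}\right) 28714 = 25847 + \frac{14357}{1485} = \frac{38397152}{1485}$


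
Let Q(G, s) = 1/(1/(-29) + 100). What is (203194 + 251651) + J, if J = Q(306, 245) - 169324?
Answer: 827725408/2899 ≈ 2.8552e+5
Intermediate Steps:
Q(G, s) = 29/2899 (Q(G, s) = 1/(-1/29 + 100) = 1/(2899/29) = 29/2899)
J = -490870247/2899 (J = 29/2899 - 169324 = -490870247/2899 ≈ -1.6932e+5)
(203194 + 251651) + J = (203194 + 251651) - 490870247/2899 = 454845 - 490870247/2899 = 827725408/2899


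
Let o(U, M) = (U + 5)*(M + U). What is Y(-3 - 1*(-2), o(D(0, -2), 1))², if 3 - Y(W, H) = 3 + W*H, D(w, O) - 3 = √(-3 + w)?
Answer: 409 + 696*I*√3 ≈ 409.0 + 1205.5*I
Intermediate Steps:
D(w, O) = 3 + √(-3 + w)
o(U, M) = (5 + U)*(M + U)
Y(W, H) = -H*W (Y(W, H) = 3 - (3 + W*H) = 3 - (3 + H*W) = 3 + (-3 - H*W) = -H*W)
Y(-3 - 1*(-2), o(D(0, -2), 1))² = (-((3 + √(-3 + 0))² + 5*1 + 5*(3 + √(-3 + 0)) + 1*(3 + √(-3 + 0)))*(-3 - 1*(-2)))² = (-((3 + √(-3))² + 5 + 5*(3 + √(-3)) + 1*(3 + √(-3)))*(-3 + 2))² = (-1*((3 + I*√3)² + 5 + 5*(3 + I*√3) + 1*(3 + I*√3))*(-1))² = (-1*((3 + I*√3)² + 5 + (15 + 5*I*√3) + (3 + I*√3))*(-1))² = (-1*(23 + (3 + I*√3)² + 6*I*√3)*(-1))² = (23 + (3 + I*√3)² + 6*I*√3)²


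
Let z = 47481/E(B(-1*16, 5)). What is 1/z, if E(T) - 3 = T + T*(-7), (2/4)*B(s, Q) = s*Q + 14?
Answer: 265/15827 ≈ 0.016744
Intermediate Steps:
B(s, Q) = 28 + 2*Q*s (B(s, Q) = 2*(s*Q + 14) = 2*(Q*s + 14) = 2*(14 + Q*s) = 28 + 2*Q*s)
E(T) = 3 - 6*T (E(T) = 3 + (T + T*(-7)) = 3 + (T - 7*T) = 3 - 6*T)
z = 15827/265 (z = 47481/(3 - 6*(28 + 2*5*(-1*16))) = 47481/(3 - 6*(28 + 2*5*(-16))) = 47481/(3 - 6*(28 - 160)) = 47481/(3 - 6*(-132)) = 47481/(3 + 792) = 47481/795 = 47481*(1/795) = 15827/265 ≈ 59.725)
1/z = 1/(15827/265) = 265/15827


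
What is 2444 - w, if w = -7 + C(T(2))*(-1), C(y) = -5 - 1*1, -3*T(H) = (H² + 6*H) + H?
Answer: 2445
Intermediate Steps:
T(H) = -7*H/3 - H²/3 (T(H) = -((H² + 6*H) + H)/3 = -(H² + 7*H)/3 = -7*H/3 - H²/3)
C(y) = -6 (C(y) = -5 - 1 = -6)
w = -1 (w = -7 - 6*(-1) = -7 + 6 = -1)
2444 - w = 2444 - 1*(-1) = 2444 + 1 = 2445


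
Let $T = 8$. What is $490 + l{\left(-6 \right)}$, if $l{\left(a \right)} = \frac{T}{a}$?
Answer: $\frac{1466}{3} \approx 488.67$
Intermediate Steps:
$l{\left(a \right)} = \frac{8}{a}$
$490 + l{\left(-6 \right)} = 490 + \frac{8}{-6} = 490 + 8 \left(- \frac{1}{6}\right) = 490 - \frac{4}{3} = \frac{1466}{3}$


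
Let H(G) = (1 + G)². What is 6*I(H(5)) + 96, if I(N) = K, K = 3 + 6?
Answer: 150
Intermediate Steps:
K = 9
I(N) = 9
6*I(H(5)) + 96 = 6*9 + 96 = 54 + 96 = 150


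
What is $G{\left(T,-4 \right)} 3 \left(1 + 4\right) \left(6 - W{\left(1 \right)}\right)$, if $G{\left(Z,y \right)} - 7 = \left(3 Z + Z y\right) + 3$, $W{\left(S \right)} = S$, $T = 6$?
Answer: $300$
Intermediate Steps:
$G{\left(Z,y \right)} = 10 + 3 Z + Z y$ ($G{\left(Z,y \right)} = 7 + \left(\left(3 Z + Z y\right) + 3\right) = 7 + \left(3 + 3 Z + Z y\right) = 10 + 3 Z + Z y$)
$G{\left(T,-4 \right)} 3 \left(1 + 4\right) \left(6 - W{\left(1 \right)}\right) = \left(10 + 3 \cdot 6 + 6 \left(-4\right)\right) 3 \left(1 + 4\right) \left(6 - 1\right) = \left(10 + 18 - 24\right) 3 \cdot 5 \left(6 - 1\right) = 4 \cdot 15 \cdot 5 = 60 \cdot 5 = 300$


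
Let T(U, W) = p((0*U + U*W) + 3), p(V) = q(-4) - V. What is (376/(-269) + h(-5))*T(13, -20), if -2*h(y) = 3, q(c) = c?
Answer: -394427/538 ≈ -733.14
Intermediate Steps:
h(y) = -3/2 (h(y) = -½*3 = -3/2)
p(V) = -4 - V
T(U, W) = -7 - U*W (T(U, W) = -4 - ((0*U + U*W) + 3) = -4 - ((0 + U*W) + 3) = -4 - (U*W + 3) = -4 - (3 + U*W) = -4 + (-3 - U*W) = -7 - U*W)
(376/(-269) + h(-5))*T(13, -20) = (376/(-269) - 3/2)*(-7 - 1*13*(-20)) = (376*(-1/269) - 3/2)*(-7 + 260) = (-376/269 - 3/2)*253 = -1559/538*253 = -394427/538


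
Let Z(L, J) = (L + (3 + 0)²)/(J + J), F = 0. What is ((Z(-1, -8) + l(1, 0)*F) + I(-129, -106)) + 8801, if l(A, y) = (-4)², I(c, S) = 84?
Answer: 17769/2 ≈ 8884.5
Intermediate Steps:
Z(L, J) = (9 + L)/(2*J) (Z(L, J) = (L + 3²)/((2*J)) = (L + 9)*(1/(2*J)) = (9 + L)*(1/(2*J)) = (9 + L)/(2*J))
l(A, y) = 16
((Z(-1, -8) + l(1, 0)*F) + I(-129, -106)) + 8801 = (((½)*(9 - 1)/(-8) + 16*0) + 84) + 8801 = (((½)*(-⅛)*8 + 0) + 84) + 8801 = ((-½ + 0) + 84) + 8801 = (-½ + 84) + 8801 = 167/2 + 8801 = 17769/2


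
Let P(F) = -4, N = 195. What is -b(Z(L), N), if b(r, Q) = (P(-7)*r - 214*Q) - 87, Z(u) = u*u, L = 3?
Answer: 41853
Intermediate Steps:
Z(u) = u**2
b(r, Q) = -87 - 214*Q - 4*r (b(r, Q) = (-4*r - 214*Q) - 87 = (-214*Q - 4*r) - 87 = -87 - 214*Q - 4*r)
-b(Z(L), N) = -(-87 - 214*195 - 4*3**2) = -(-87 - 41730 - 4*9) = -(-87 - 41730 - 36) = -1*(-41853) = 41853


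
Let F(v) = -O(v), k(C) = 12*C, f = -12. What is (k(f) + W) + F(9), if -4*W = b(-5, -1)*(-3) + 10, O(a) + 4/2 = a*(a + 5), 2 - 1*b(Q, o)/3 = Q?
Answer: -1019/4 ≈ -254.75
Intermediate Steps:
b(Q, o) = 6 - 3*Q
O(a) = -2 + a*(5 + a) (O(a) = -2 + a*(a + 5) = -2 + a*(5 + a))
F(v) = 2 - v**2 - 5*v (F(v) = -(-2 + v**2 + 5*v) = 2 - v**2 - 5*v)
W = 53/4 (W = -((6 - 3*(-5))*(-3) + 10)/4 = -((6 + 15)*(-3) + 10)/4 = -(21*(-3) + 10)/4 = -(-63 + 10)/4 = -1/4*(-53) = 53/4 ≈ 13.250)
(k(f) + W) + F(9) = (12*(-12) + 53/4) + (2 - 1*9**2 - 5*9) = (-144 + 53/4) + (2 - 1*81 - 45) = -523/4 + (2 - 81 - 45) = -523/4 - 124 = -1019/4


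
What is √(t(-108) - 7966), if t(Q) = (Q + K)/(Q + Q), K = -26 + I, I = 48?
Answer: I*√2580855/18 ≈ 89.25*I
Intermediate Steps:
K = 22 (K = -26 + 48 = 22)
t(Q) = (22 + Q)/(2*Q) (t(Q) = (Q + 22)/(Q + Q) = (22 + Q)/((2*Q)) = (22 + Q)*(1/(2*Q)) = (22 + Q)/(2*Q))
√(t(-108) - 7966) = √((½)*(22 - 108)/(-108) - 7966) = √((½)*(-1/108)*(-86) - 7966) = √(43/108 - 7966) = √(-860285/108) = I*√2580855/18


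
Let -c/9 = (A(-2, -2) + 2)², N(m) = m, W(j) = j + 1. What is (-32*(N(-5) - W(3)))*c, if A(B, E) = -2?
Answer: 0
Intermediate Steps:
W(j) = 1 + j
c = 0 (c = -9*(-2 + 2)² = -9*0² = -9*0 = 0)
(-32*(N(-5) - W(3)))*c = -32*(-5 - (1 + 3))*0 = -32*(-5 - 1*4)*0 = -32*(-5 - 4)*0 = -32*(-9)*0 = 288*0 = 0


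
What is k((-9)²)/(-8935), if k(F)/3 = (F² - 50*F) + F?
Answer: -7776/8935 ≈ -0.87029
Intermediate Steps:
k(F) = -147*F + 3*F² (k(F) = 3*((F² - 50*F) + F) = 3*(F² - 49*F) = -147*F + 3*F²)
k((-9)²)/(-8935) = (3*(-9)²*(-49 + (-9)²))/(-8935) = (3*81*(-49 + 81))*(-1/8935) = (3*81*32)*(-1/8935) = 7776*(-1/8935) = -7776/8935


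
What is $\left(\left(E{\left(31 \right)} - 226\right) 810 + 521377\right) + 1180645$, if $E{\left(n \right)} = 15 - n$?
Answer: $1506002$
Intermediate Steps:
$\left(\left(E{\left(31 \right)} - 226\right) 810 + 521377\right) + 1180645 = \left(\left(\left(15 - 31\right) - 226\right) 810 + 521377\right) + 1180645 = \left(\left(-16 - 226\right) 810 + 521377\right) + 1180645 = \left(\left(-242\right) 810 + 521377\right) + 1180645 = \left(-196020 + 521377\right) + 1180645 = 325357 + 1180645 = 1506002$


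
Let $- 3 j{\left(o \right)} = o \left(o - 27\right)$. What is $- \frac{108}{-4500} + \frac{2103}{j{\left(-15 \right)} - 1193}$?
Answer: $- \frac{258666}{175375} \approx -1.4749$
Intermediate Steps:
$j{\left(o \right)} = - \frac{o \left(-27 + o\right)}{3}$ ($j{\left(o \right)} = - \frac{o \left(o - 27\right)}{3} = - \frac{o \left(-27 + o\right)}{3}$)
$- \frac{108}{-4500} + \frac{2103}{j{\left(-15 \right)} - 1193} = - \frac{108}{-4500} + \frac{2103}{\frac{1}{3} \left(-15\right) \left(27 - -15\right) - 1193} = \left(-108\right) \left(- \frac{1}{4500}\right) + \frac{2103}{\frac{1}{3} \left(-15\right) \left(27 + 15\right) - 1193} = \frac{3}{125} + \frac{2103}{\frac{1}{3} \left(-15\right) 42 - 1193} = \frac{3}{125} + \frac{2103}{-210 - 1193} = \frac{3}{125} + \frac{2103}{-1403} = \frac{3}{125} + 2103 \left(- \frac{1}{1403}\right) = \frac{3}{125} - \frac{2103}{1403} = - \frac{258666}{175375}$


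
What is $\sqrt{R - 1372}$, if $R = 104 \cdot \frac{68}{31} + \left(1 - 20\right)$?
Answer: $\frac{i \sqrt{1117519}}{31} \approx 34.101 i$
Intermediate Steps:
$R = \frac{6483}{31}$ ($R = 104 \cdot 68 \cdot \frac{1}{31} + \left(1 - 20\right) = 104 \cdot \frac{68}{31} - 19 = \frac{7072}{31} - 19 = \frac{6483}{31} \approx 209.13$)
$\sqrt{R - 1372} = \sqrt{\frac{6483}{31} - 1372} = \sqrt{- \frac{36049}{31}} = \frac{i \sqrt{1117519}}{31}$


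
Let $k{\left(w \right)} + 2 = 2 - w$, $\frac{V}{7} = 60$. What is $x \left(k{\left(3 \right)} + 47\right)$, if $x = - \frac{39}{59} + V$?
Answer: $\frac{1088604}{59} \approx 18451.0$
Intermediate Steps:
$V = 420$ ($V = 7 \cdot 60 = 420$)
$k{\left(w \right)} = - w$ ($k{\left(w \right)} = -2 - \left(-2 + w\right) = - w$)
$x = \frac{24741}{59}$ ($x = - \frac{39}{59} + 420 = \frac{24741}{59} \approx 419.34$)
$x \left(k{\left(3 \right)} + 47\right) = \frac{24741 \left(\left(-1\right) 3 + 47\right)}{59} = \frac{24741 \left(-3 + 47\right)}{59} = \frac{24741}{59} \cdot 44 = \frac{1088604}{59}$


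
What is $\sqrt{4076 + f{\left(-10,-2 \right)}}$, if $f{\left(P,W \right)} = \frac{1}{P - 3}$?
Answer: $\frac{\sqrt{688831}}{13} \approx 63.843$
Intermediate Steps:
$f{\left(P,W \right)} = \frac{1}{-3 + P}$
$\sqrt{4076 + f{\left(-10,-2 \right)}} = \sqrt{4076 + \frac{1}{-3 - 10}} = \sqrt{4076 + \frac{1}{-13}} = \sqrt{4076 - \frac{1}{13}} = \sqrt{\frac{52987}{13}} = \frac{\sqrt{688831}}{13}$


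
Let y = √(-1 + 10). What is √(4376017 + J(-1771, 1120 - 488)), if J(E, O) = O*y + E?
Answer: 3*√486238 ≈ 2091.9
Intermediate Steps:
y = 3 (y = √9 = 3)
J(E, O) = E + 3*O (J(E, O) = O*3 + E = 3*O + E = E + 3*O)
√(4376017 + J(-1771, 1120 - 488)) = √(4376017 + (-1771 + 3*(1120 - 488))) = √(4376017 + (-1771 + 3*632)) = √(4376017 + (-1771 + 1896)) = √(4376017 + 125) = √4376142 = 3*√486238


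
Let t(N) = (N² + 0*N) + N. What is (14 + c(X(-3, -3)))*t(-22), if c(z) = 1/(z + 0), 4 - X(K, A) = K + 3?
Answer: 13167/2 ≈ 6583.5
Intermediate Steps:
t(N) = N + N² (t(N) = (N² + 0) + N = N² + N = N + N²)
X(K, A) = 1 - K (X(K, A) = 4 - (K + 3) = 4 - (3 + K) = 4 + (-3 - K) = 1 - K)
c(z) = 1/z
(14 + c(X(-3, -3)))*t(-22) = (14 + 1/(1 - 1*(-3)))*(-22*(1 - 22)) = (14 + 1/(1 + 3))*(-22*(-21)) = (14 + 1/4)*462 = (14 + ¼)*462 = (57/4)*462 = 13167/2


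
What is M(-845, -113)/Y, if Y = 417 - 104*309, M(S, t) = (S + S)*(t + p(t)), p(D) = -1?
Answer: -64220/10573 ≈ -6.0740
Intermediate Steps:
M(S, t) = 2*S*(-1 + t) (M(S, t) = (S + S)*(t - 1) = (2*S)*(-1 + t) = 2*S*(-1 + t))
Y = -31719 (Y = 417 - 32136 = -31719)
M(-845, -113)/Y = (2*(-845)*(-1 - 113))/(-31719) = (2*(-845)*(-114))*(-1/31719) = 192660*(-1/31719) = -64220/10573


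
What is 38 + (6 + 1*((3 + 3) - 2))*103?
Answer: 1068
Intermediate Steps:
38 + (6 + 1*((3 + 3) - 2))*103 = 38 + (6 + 1*(6 - 2))*103 = 38 + (6 + 1*4)*103 = 38 + (6 + 4)*103 = 38 + 10*103 = 38 + 1030 = 1068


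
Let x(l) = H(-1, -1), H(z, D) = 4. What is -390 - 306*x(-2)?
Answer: -1614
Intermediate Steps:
x(l) = 4
-390 - 306*x(-2) = -390 - 306*4 = -390 - 1224 = -1614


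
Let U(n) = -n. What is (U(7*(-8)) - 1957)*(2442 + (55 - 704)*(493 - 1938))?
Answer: -1787409547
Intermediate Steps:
(U(7*(-8)) - 1957)*(2442 + (55 - 704)*(493 - 1938)) = (-7*(-8) - 1957)*(2442 + (55 - 704)*(493 - 1938)) = (-1*(-56) - 1957)*(2442 - 649*(-1445)) = (56 - 1957)*(2442 + 937805) = -1901*940247 = -1787409547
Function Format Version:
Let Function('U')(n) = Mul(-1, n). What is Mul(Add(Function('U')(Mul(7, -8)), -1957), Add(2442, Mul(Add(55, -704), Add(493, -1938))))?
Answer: -1787409547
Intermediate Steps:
Mul(Add(Function('U')(Mul(7, -8)), -1957), Add(2442, Mul(Add(55, -704), Add(493, -1938)))) = Mul(Add(Mul(-1, Mul(7, -8)), -1957), Add(2442, Mul(Add(55, -704), Add(493, -1938)))) = Mul(Add(Mul(-1, -56), -1957), Add(2442, Mul(-649, -1445))) = Mul(Add(56, -1957), Add(2442, 937805)) = Mul(-1901, 940247) = -1787409547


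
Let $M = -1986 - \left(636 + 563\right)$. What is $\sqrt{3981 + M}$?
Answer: $2 \sqrt{199} \approx 28.213$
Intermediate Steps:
$M = -3185$ ($M = -1986 - 1199 = -3185$)
$\sqrt{3981 + M} = \sqrt{3981 - 3185} = \sqrt{796} = 2 \sqrt{199}$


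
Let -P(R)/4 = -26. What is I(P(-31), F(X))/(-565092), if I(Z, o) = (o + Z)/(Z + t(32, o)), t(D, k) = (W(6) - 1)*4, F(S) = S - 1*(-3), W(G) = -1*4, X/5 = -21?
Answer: -1/23733864 ≈ -4.2134e-8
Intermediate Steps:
X = -105 (X = 5*(-21) = -105)
W(G) = -4
F(S) = 3 + S (F(S) = S + 3 = 3 + S)
P(R) = 104 (P(R) = -4*(-26) = 104)
t(D, k) = -20 (t(D, k) = (-4 - 1)*4 = -5*4 = -20)
I(Z, o) = (Z + o)/(-20 + Z) (I(Z, o) = (o + Z)/(Z - 20) = (Z + o)/(-20 + Z))
I(P(-31), F(X))/(-565092) = ((104 + (3 - 105))/(-20 + 104))/(-565092) = ((104 - 102)/84)*(-1/565092) = ((1/84)*2)*(-1/565092) = (1/42)*(-1/565092) = -1/23733864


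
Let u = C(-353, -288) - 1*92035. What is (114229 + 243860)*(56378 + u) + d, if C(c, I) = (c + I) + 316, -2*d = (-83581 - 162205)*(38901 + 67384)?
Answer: 176924107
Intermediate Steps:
d = 13061682505 (d = -(-83581 - 162205)*(38901 + 67384)/2 = -(-122893)*106285 = -½*(-26123365010) = 13061682505)
C(c, I) = 316 + I + c (C(c, I) = (I + c) + 316 = 316 + I + c)
u = -92360 (u = (316 - 288 - 353) - 1*92035 = -325 - 92035 = -92360)
(114229 + 243860)*(56378 + u) + d = (114229 + 243860)*(56378 - 92360) + 13061682505 = 358089*(-35982) + 13061682505 = -12884758398 + 13061682505 = 176924107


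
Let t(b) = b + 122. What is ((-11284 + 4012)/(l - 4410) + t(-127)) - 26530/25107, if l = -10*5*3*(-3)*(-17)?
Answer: -45870161/8410845 ≈ -5.4537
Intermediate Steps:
l = -7650 (l = -150*(-3)*(-17) = -10*(-45)*(-17) = 450*(-17) = -7650)
t(b) = 122 + b
((-11284 + 4012)/(l - 4410) + t(-127)) - 26530/25107 = ((-11284 + 4012)/(-7650 - 4410) + (122 - 127)) - 26530/25107 = (-7272/(-12060) - 5) - 26530*1/25107 = (-7272*(-1/12060) - 5) - 26530/25107 = (202/335 - 5) - 26530/25107 = -1473/335 - 26530/25107 = -45870161/8410845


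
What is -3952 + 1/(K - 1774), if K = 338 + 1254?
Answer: -719265/182 ≈ -3952.0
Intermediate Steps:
K = 1592
-3952 + 1/(K - 1774) = -3952 + 1/(1592 - 1774) = -3952 + 1/(-182) = -3952 - 1/182 = -719265/182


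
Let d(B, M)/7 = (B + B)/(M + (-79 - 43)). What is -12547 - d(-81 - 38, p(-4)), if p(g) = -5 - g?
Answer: -1544947/123 ≈ -12561.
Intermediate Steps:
d(B, M) = 14*B/(-122 + M) (d(B, M) = 7*((B + B)/(M + (-79 - 43))) = 7*((2*B)/(M - 122)) = 7*((2*B)/(-122 + M)) = 7*(2*B/(-122 + M)) = 14*B/(-122 + M))
-12547 - d(-81 - 38, p(-4)) = -12547 - 14*(-81 - 38)/(-122 + (-5 - 1*(-4))) = -12547 - 14*(-119)/(-122 + (-5 + 4)) = -12547 - 14*(-119)/(-122 - 1) = -12547 - 14*(-119)/(-123) = -12547 - 14*(-119)*(-1)/123 = -12547 - 1*1666/123 = -12547 - 1666/123 = -1544947/123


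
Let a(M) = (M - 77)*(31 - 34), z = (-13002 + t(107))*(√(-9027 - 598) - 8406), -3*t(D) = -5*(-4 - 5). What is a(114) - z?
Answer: -109421013 + 65085*I*√385 ≈ -1.0942e+8 + 1.2771e+6*I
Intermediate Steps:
t(D) = -15 (t(D) = -(-5)*(-4 - 5)/3 = -(-5)*(-9)/3 = -⅓*45 = -15)
z = 109420902 - 65085*I*√385 (z = (-13002 - 15)*(√(-9027 - 598) - 8406) = -13017*(√(-9625) - 8406) = -13017*(5*I*√385 - 8406) = -13017*(-8406 + 5*I*√385) = 109420902 - 65085*I*√385 ≈ 1.0942e+8 - 1.2771e+6*I)
a(M) = 231 - 3*M (a(M) = (-77 + M)*(-3) = 231 - 3*M)
a(114) - z = (231 - 3*114) - (109420902 - 65085*I*√385) = (231 - 342) + (-109420902 + 65085*I*√385) = -111 + (-109420902 + 65085*I*√385) = -109421013 + 65085*I*√385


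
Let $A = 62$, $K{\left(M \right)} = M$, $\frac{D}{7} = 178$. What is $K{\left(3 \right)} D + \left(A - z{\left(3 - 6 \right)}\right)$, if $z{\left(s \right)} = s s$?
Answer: $3791$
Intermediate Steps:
$D = 1246$ ($D = 7 \cdot 178 = 1246$)
$z{\left(s \right)} = s^{2}$
$K{\left(3 \right)} D + \left(A - z{\left(3 - 6 \right)}\right) = 3 \cdot 1246 + \left(62 - \left(3 - 6\right)^{2}\right) = 3738 + \left(62 - \left(-3\right)^{2}\right) = 3738 + \left(62 - 9\right) = 3738 + 53 = 3791$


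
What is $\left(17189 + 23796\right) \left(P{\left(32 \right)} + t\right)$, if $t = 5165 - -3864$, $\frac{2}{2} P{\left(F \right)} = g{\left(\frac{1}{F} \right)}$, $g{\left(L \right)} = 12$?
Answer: $370545385$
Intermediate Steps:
$P{\left(F \right)} = 12$
$t = 9029$ ($t = 5165 + 3864 = 9029$)
$\left(17189 + 23796\right) \left(P{\left(32 \right)} + t\right) = \left(17189 + 23796\right) \left(12 + 9029\right) = 40985 \cdot 9041 = 370545385$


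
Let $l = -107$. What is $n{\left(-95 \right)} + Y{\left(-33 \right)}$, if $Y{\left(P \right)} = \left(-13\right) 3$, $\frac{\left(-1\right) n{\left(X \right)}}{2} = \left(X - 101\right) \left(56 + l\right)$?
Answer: $-20031$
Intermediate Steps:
$n{\left(X \right)} = -10302 + 102 X$ ($n{\left(X \right)} = - 2 \left(X - 101\right) \left(56 - 107\right) = - 2 \left(-101 + X\right) \left(-51\right) = - 2 \left(5151 - 51 X\right) = -10302 + 102 X$)
$Y{\left(P \right)} = -39$
$n{\left(-95 \right)} + Y{\left(-33 \right)} = \left(-10302 + 102 \left(-95\right)\right) - 39 = \left(-10302 - 9690\right) - 39 = -19992 - 39 = -20031$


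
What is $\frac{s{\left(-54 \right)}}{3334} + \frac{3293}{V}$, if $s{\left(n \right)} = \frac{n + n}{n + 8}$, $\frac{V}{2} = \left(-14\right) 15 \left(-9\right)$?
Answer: $\frac{126358973}{144928980} \approx 0.87187$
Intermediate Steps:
$V = 3780$ ($V = 2 \left(-14\right) 15 \left(-9\right) = 2 \left(\left(-210\right) \left(-9\right)\right) = 2 \cdot 1890 = 3780$)
$s{\left(n \right)} = \frac{2 n}{8 + n}$
$\frac{s{\left(-54 \right)}}{3334} + \frac{3293}{V} = \frac{2 \left(-54\right) \frac{1}{8 - 54}}{3334} + \frac{3293}{3780} = 2 \left(-54\right) \frac{1}{-46} \cdot \frac{1}{3334} + 3293 \cdot \frac{1}{3780} = 2 \left(-54\right) \left(- \frac{1}{46}\right) \frac{1}{3334} + \frac{3293}{3780} = \frac{54}{23} \cdot \frac{1}{3334} + \frac{3293}{3780} = \frac{27}{38341} + \frac{3293}{3780} = \frac{126358973}{144928980}$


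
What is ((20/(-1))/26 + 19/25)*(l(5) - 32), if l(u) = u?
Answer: 81/325 ≈ 0.24923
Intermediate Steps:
((20/(-1))/26 + 19/25)*(l(5) - 32) = ((20/(-1))/26 + 19/25)*(5 - 32) = ((20*(-1))*(1/26) + 19*(1/25))*(-27) = (-20*1/26 + 19/25)*(-27) = (-10/13 + 19/25)*(-27) = -3/325*(-27) = 81/325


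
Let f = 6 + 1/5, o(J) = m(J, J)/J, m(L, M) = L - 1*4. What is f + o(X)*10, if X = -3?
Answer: 443/15 ≈ 29.533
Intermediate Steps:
m(L, M) = -4 + L (m(L, M) = L - 4 = -4 + L)
o(J) = (-4 + J)/J
f = 31/5 (f = 6 + 1/5 = 31/5 ≈ 6.2000)
f + o(X)*10 = 31/5 + ((-4 - 3)/(-3))*10 = 31/5 - 1/3*(-7)*10 = 31/5 + (7/3)*10 = 31/5 + 70/3 = 443/15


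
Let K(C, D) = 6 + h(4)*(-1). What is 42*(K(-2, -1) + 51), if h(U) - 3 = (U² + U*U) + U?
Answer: 756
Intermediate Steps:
h(U) = 3 + U + 2*U² (h(U) = 3 + ((U² + U*U) + U) = 3 + ((U² + U²) + U) = 3 + (2*U² + U) = 3 + (U + 2*U²) = 3 + U + 2*U²)
K(C, D) = -33 (K(C, D) = 6 + (3 + 4 + 2*4²)*(-1) = 6 + (3 + 4 + 2*16)*(-1) = 6 + (3 + 4 + 32)*(-1) = 6 + 39*(-1) = 6 - 39 = -33)
42*(K(-2, -1) + 51) = 42*(-33 + 51) = 42*18 = 756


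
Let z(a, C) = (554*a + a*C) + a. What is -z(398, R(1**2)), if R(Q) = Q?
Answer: -221288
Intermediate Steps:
z(a, C) = 555*a + C*a (z(a, C) = (554*a + C*a) + a = 555*a + C*a)
-z(398, R(1**2)) = -398*(555 + 1**2) = -398*(555 + 1) = -398*556 = -1*221288 = -221288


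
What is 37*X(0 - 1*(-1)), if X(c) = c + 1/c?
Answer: 74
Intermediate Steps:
37*X(0 - 1*(-1)) = 37*((0 - 1*(-1)) + 1/(0 - 1*(-1))) = 37*((0 + 1) + 1/(0 + 1)) = 37*(1 + 1/1) = 37*(1 + 1) = 37*2 = 74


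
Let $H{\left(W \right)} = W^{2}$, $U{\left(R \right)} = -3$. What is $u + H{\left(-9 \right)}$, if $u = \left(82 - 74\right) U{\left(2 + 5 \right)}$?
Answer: $57$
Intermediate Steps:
$u = -24$ ($u = \left(82 - 74\right) \left(-3\right) = 8 \left(-3\right) = -24$)
$u + H{\left(-9 \right)} = -24 + \left(-9\right)^{2} = -24 + 81 = 57$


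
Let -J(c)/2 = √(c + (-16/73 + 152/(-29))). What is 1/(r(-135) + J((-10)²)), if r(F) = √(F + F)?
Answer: -2117/(4*√105924095 - 6351*I*√30) ≈ -0.030002 - 0.025351*I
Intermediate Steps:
r(F) = √2*√F (r(F) = √(2*F) = √2*√F)
J(c) = -2*√(-11560/2117 + c) (J(c) = -2*√(c + (-16/73 + 152/(-29))) = -2*√(c + (-16*1/73 + 152*(-1/29))) = -2*√(c + (-16/73 - 152/29)) = -2*√(c - 11560/2117) = -2*√(-11560/2117 + c))
1/(r(-135) + J((-10)²)) = 1/(√2*√(-135) - 2*√(-24472520 + 4481689*(-10)²)/2117) = 1/(√2*(3*I*√15) - 2*√(-24472520 + 4481689*100)/2117) = 1/(3*I*√30 - 2*√(-24472520 + 448168900)/2117) = 1/(3*I*√30 - 4*√105924095/2117) = 1/(-4*√105924095/2117 + 3*I*√30)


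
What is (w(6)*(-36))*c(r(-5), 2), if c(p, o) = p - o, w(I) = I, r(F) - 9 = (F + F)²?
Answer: -23112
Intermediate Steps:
r(F) = 9 + 4*F² (r(F) = 9 + (F + F)² = 9 + (2*F)² = 9 + 4*F²)
(w(6)*(-36))*c(r(-5), 2) = (6*(-36))*((9 + 4*(-5)²) - 1*2) = -216*((9 + 4*25) - 2) = -216*((9 + 100) - 2) = -216*(109 - 2) = -216*107 = -23112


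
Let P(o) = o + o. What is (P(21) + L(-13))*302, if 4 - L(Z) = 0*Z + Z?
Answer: 17818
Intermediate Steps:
P(o) = 2*o
L(Z) = 4 - Z (L(Z) = 4 - (0*Z + Z) = 4 - (0 + Z) = 4 - Z)
(P(21) + L(-13))*302 = (2*21 + (4 - 1*(-13)))*302 = (42 + (4 + 13))*302 = (42 + 17)*302 = 59*302 = 17818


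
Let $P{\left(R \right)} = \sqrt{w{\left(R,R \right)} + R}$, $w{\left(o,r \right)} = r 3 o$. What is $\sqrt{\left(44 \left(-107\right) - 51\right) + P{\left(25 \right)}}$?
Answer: $\sqrt{-4759 + 10 \sqrt{19}} \approx 68.669 i$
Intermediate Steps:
$w{\left(o,r \right)} = 3 o r$ ($w{\left(o,r \right)} = 3 r o = 3 o r$)
$P{\left(R \right)} = \sqrt{R + 3 R^{2}}$ ($P{\left(R \right)} = \sqrt{3 R R + R} = \sqrt{3 R^{2} + R} = \sqrt{R + 3 R^{2}}$)
$\sqrt{\left(44 \left(-107\right) - 51\right) + P{\left(25 \right)}} = \sqrt{\left(44 \left(-107\right) - 51\right) + \sqrt{25 \left(1 + 3 \cdot 25\right)}} = \sqrt{\left(-4708 - 51\right) + \sqrt{25 \left(1 + 75\right)}} = \sqrt{-4759 + \sqrt{25 \cdot 76}} = \sqrt{-4759 + \sqrt{1900}} = \sqrt{-4759 + 10 \sqrt{19}}$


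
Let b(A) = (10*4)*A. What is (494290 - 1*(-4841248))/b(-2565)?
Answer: -2667769/51300 ≈ -52.003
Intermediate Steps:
b(A) = 40*A
(494290 - 1*(-4841248))/b(-2565) = (494290 - 1*(-4841248))/((40*(-2565))) = (494290 + 4841248)/(-102600) = 5335538*(-1/102600) = -2667769/51300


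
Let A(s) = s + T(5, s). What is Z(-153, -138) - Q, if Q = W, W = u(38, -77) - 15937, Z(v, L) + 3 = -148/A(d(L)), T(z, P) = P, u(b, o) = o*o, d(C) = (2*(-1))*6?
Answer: 60067/6 ≈ 10011.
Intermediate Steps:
d(C) = -12 (d(C) = -2*6 = -12)
u(b, o) = o²
A(s) = 2*s (A(s) = s + s = 2*s)
Z(v, L) = 19/6 (Z(v, L) = -3 - 148/(2*(-12)) = -3 - 148/(-24) = -3 - 148*(-1/24) = -3 + 37/6 = 19/6)
W = -10008 (W = (-77)² - 15937 = 5929 - 15937 = -10008)
Q = -10008
Z(-153, -138) - Q = 19/6 - 1*(-10008) = 19/6 + 10008 = 60067/6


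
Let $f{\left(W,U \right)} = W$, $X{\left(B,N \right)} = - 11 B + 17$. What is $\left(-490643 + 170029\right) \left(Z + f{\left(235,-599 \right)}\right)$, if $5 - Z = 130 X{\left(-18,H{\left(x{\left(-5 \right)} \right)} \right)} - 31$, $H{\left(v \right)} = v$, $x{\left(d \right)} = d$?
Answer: $8874274906$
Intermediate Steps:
$X{\left(B,N \right)} = 17 - 11 B$
$Z = -27914$ ($Z = 5 - \left(130 \left(17 - -198\right) - 31\right) = 5 - \left(130 \left(17 + 198\right) - 31\right) = 5 - \left(130 \cdot 215 - 31\right) = 5 - \left(27950 - 31\right) = 5 - 27919 = -27914$)
$\left(-490643 + 170029\right) \left(Z + f{\left(235,-599 \right)}\right) = \left(-490643 + 170029\right) \left(-27914 + 235\right) = \left(-320614\right) \left(-27679\right) = 8874274906$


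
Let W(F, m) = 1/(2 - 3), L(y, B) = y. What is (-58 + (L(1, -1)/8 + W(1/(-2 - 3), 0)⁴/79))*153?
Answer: -5595057/632 ≈ -8852.9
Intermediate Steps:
W(F, m) = -1 (W(F, m) = 1/(-1) = -1)
(-58 + (L(1, -1)/8 + W(1/(-2 - 3), 0)⁴/79))*153 = (-58 + (1/8 + (-1)⁴/79))*153 = (-58 + (1*(⅛) + 1*(1/79)))*153 = (-58 + (⅛ + 1/79))*153 = (-58 + 87/632)*153 = -36569/632*153 = -5595057/632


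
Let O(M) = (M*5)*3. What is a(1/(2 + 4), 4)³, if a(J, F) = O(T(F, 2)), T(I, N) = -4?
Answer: -216000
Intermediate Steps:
O(M) = 15*M (O(M) = (5*M)*3 = 15*M)
a(J, F) = -60 (a(J, F) = 15*(-4) = -60)
a(1/(2 + 4), 4)³ = (-60)³ = -216000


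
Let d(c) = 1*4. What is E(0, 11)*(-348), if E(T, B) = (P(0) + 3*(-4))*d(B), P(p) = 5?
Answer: 9744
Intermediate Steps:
d(c) = 4
E(T, B) = -28 (E(T, B) = (5 + 3*(-4))*4 = (5 - 12)*4 = -7*4 = -28)
E(0, 11)*(-348) = -28*(-348) = 9744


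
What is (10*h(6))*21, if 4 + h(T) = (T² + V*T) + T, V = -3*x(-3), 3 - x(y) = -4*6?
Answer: -94080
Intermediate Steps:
x(y) = 27 (x(y) = 3 - (-4)*6 = 3 - 1*(-24) = 3 + 24 = 27)
V = -81 (V = -3*27 = -81)
h(T) = -4 + T² - 80*T (h(T) = -4 + ((T² - 81*T) + T) = -4 + (T² - 80*T) = -4 + T² - 80*T)
(10*h(6))*21 = (10*(-4 + 6² - 80*6))*21 = (10*(-4 + 36 - 480))*21 = (10*(-448))*21 = -4480*21 = -94080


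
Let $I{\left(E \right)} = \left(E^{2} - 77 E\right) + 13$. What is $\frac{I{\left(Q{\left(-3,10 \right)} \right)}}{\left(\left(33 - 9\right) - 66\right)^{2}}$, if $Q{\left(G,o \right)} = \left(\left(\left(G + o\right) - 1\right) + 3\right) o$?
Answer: $\frac{169}{252} \approx 0.67064$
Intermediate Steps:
$Q{\left(G,o \right)} = o \left(2 + G + o\right)$ ($Q{\left(G,o \right)} = \left(\left(-1 + G + o\right) + 3\right) o = \left(2 + G + o\right) o = o \left(2 + G + o\right)$)
$I{\left(E \right)} = 13 + E^{2} - 77 E$
$\frac{I{\left(Q{\left(-3,10 \right)} \right)}}{\left(\left(33 - 9\right) - 66\right)^{2}} = \frac{13 + \left(10 \left(2 - 3 + 10\right)\right)^{2} - 77 \cdot 10 \left(2 - 3 + 10\right)}{\left(\left(33 - 9\right) - 66\right)^{2}} = \frac{13 + \left(10 \cdot 9\right)^{2} - 77 \cdot 10 \cdot 9}{\left(24 - 66\right)^{2}} = \frac{13 + 90^{2} - 6930}{\left(-42\right)^{2}} = \frac{13 + 8100 - 6930}{1764} = 1183 \cdot \frac{1}{1764} = \frac{169}{252}$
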